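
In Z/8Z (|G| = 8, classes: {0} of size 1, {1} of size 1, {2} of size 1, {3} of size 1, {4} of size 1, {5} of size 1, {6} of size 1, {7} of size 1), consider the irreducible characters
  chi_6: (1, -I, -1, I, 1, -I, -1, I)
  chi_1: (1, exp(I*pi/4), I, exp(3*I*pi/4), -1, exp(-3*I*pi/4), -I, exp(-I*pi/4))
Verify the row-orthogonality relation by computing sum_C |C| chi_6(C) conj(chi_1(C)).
Sum = 0; so <chi_6, chi_1> = 0 (distinct irreducibles are orthogonal).

Solution. Compute term by term over conjugacy classes (|C| * chi_6(C) * conj(chi_1(C))):
  1*(1)*conj(1) + 1*(-I)*conj(exp(I*pi/4)) + 1*(-1)*conj(I) + 1*(I)*conj(exp(3*I*pi/4)) + 1*(1)*conj(-1) + 1*(-I)*conj(exp(-3*I*pi/4)) + 1*(-1)*conj(-I) + 1*(I)*conj(exp(-I*pi/4))
  = (1) + (-exp(I*pi/4)) + (I) + (exp(-I*pi/4)) + (-1) + (-exp(-3*I*pi/4)) + (-I) + (exp(3*I*pi/4))
  = 0.
(Exp terms are combined using exp(i*s)*conj(exp(i*t)) = exp(i*(s-t)), and sums of them are collapsed using the identity that for every m > 1 the m distinct m-th roots of unity sum to 0, e.g. 1 + exp(2*I*pi/3) + exp(-2*I*pi/3) = 0.)
Dividing by |G| = 8 gives 0/8 = 0, matching the row-orthogonality relation <chi_6, chi_1> = [chi_6 = chi_1].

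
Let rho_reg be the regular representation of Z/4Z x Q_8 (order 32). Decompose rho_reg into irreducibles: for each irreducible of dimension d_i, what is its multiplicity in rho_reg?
Each irreducible V_i of dimension d_i appears with multiplicity d_i, i.e. rho_reg = (direct sum over all irreducibles V_i) d_i V_i. The irreducible dimensions for Z/4Z x Q_8 are 1, 1, 1, 1, 1, 1, 1, 1, 1, 1, 1, 1, 1, 1, 1, 1, 2, 2, 2, 2: 16 irreducibles of dimension 1, each with multiplicity 1; 4 irreducibles of dimension 2, each with multiplicity 2. Total dimension 16*1*1 + 4*2*2 = 32 = |G|.

Details: General theorem: in the regular representation of a finite group G, each irreducible appears with multiplicity equal to its dimension. Check: dim(rho_reg) = sum d_i^2 = 1 + 1 + 1 + 1 + 1 + 1 + 1 + 1 + 1 + 1 + 1 + 1 + 1 + 1 + 1 + 1 + 4 + 4 + 4 + 4 = 32 = |G|.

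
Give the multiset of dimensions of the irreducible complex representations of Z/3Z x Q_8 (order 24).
Dimensions: 1, 1, 1, 1, 1, 1, 1, 1, 1, 1, 1, 1, 2, 2, 2

There are 15 irreducibles (= number of conjugacy classes). Their dimensions d_i satisfy sum d_i^2 = |G| = 24: 1 + 1 + 1 + 1 + 1 + 1 + 1 + 1 + 1 + 1 + 1 + 1 + 4 + 4 + 4 = 24. (For the product with Z/3Z: each of the 3 1-dim characters of Z/3Z tensors with each irrep of Q_8, giving 3 copies of each Q_8-dimension.)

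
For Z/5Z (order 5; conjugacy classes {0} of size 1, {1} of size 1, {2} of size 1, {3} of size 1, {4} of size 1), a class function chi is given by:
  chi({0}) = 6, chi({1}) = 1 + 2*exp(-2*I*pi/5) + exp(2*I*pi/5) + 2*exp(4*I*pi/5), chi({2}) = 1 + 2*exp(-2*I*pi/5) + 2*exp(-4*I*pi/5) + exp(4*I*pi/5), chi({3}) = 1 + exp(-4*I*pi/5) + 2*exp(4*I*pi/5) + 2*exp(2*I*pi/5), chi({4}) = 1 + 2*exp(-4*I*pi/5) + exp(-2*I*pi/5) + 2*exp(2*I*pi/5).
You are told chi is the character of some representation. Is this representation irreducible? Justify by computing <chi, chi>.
Not irreducible (reducible): <chi, chi> = 10 > 1.

Why: <chi, chi> = (1/|G|) sum_C |C| * |chi(C)|^2 = (1/5)[1*|6|^2 + 1*|1 + 2*exp(-2*I*pi/5) + exp(2*I*pi/5) + 2*exp(4*I*pi/5)|^2 + 1*|1 + 2*exp(-2*I*pi/5) + 2*exp(-4*I*pi/5) + exp(4*I*pi/5)|^2 + 1*|1 + exp(-4*I*pi/5) + 2*exp(4*I*pi/5) + 2*exp(2*I*pi/5)|^2 + 1*|1 + 2*exp(-4*I*pi/5) + exp(-2*I*pi/5) + 2*exp(2*I*pi/5)|^2]
  = (1/5)[(36) + (10 + 5*exp(-2*I*pi/5) + 8*exp(-4*I*pi/5) + 8*exp(4*I*pi/5) + 5*exp(2*I*pi/5)) + (10 + 8*exp(-2*I*pi/5) + 5*exp(-4*I*pi/5) + 5*exp(4*I*pi/5) + 8*exp(2*I*pi/5)) + (10 + 8*exp(-2*I*pi/5) + 5*exp(-4*I*pi/5) + 5*exp(4*I*pi/5) + 8*exp(2*I*pi/5)) + (10 + 5*exp(-2*I*pi/5) + 8*exp(-4*I*pi/5) + 8*exp(4*I*pi/5) + 5*exp(2*I*pi/5))] = 50/5 = 10.
(Exp terms are combined using exp(i*s)*conj(exp(i*t)) = exp(i*(s-t)), and sums of them are collapsed using the identity that for every m > 1 the m distinct m-th roots of unity sum to 0, e.g. 1 + exp(2*I*pi/3) + exp(-2*I*pi/3) = 0.)
A character is irreducible iff <chi, chi> = 1, so this representation is reducible.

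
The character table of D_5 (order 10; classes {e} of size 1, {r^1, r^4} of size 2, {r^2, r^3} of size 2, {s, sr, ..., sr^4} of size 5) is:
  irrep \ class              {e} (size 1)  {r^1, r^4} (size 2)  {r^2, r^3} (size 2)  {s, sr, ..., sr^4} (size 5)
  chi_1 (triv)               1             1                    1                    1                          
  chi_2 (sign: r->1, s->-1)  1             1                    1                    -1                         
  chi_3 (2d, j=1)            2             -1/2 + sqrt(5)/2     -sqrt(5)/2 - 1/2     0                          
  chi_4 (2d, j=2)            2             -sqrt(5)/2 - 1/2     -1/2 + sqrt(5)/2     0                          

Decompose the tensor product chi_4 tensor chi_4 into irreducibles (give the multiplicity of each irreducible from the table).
chi_4 tensor chi_4 = chi_1 + chi_2 + chi_3 (all other irreducibles have multiplicity 0).

Explanation: The character of a tensor product is the pointwise product (chi_4 * chi_4)(C) = chi_4(C) * chi_4(C):
  {e}: (2)*(2), {r^1, r^4}: (-sqrt(5)/2 - 1/2)*(-sqrt(5)/2 - 1/2), {r^2, r^3}: (-1/2 + sqrt(5)/2)*(-1/2 + sqrt(5)/2), {s, sr, ..., sr^4}: (0)*(0)
so (chi_4 * chi_4) takes values
  {e} -> 4, {r^1, r^4} -> sqrt(5)/2 + 3/2, {r^2, r^3} -> 3/2 - sqrt(5)/2, {s, sr, ..., sr^4} -> 0.
Now take the inner product of this character with each irreducible chi from the table, <chi_4*chi_4, chi> = (1/10) sum_C |C| (chi_4*chi_4)(C) conj(chi(C)):
  <chi_4*chi_4, chi_1> = (1/10)[1*(4)*conj(1) + 2*(sqrt(5)/2 + 3/2)*conj(1) + 2*(3/2 - sqrt(5)/2)*conj(1) + 5*(0)*conj(1)]
      = (1/10)[(4) + (sqrt(5) + 3) + (3 - sqrt(5)) + (0)] = 10/10 = 1
  <chi_4*chi_4, chi_2> = (1/10)[1*(4)*conj(1) + 2*(sqrt(5)/2 + 3/2)*conj(1) + 2*(3/2 - sqrt(5)/2)*conj(1) + 5*(0)*conj(-1)]
      = (1/10)[(4) + (sqrt(5) + 3) + (3 - sqrt(5)) + (0)] = 10/10 = 1
  <chi_4*chi_4, chi_3> = (1/10)[1*(4)*conj(2) + 2*(sqrt(5)/2 + 3/2)*conj(-1/2 + sqrt(5)/2) + 2*(3/2 - sqrt(5)/2)*conj(-sqrt(5)/2 - 1/2) + 5*(0)*conj(0)]
      = (1/10)[(8) + (1 + sqrt(5)) + (1 - sqrt(5)) + (0)] = 10/10 = 1
  <chi_4*chi_4, chi_4> = (1/10)[1*(4)*conj(2) + 2*(sqrt(5)/2 + 3/2)*conj(-sqrt(5)/2 - 1/2) + 2*(3/2 - sqrt(5)/2)*conj(-1/2 + sqrt(5)/2) + 5*(0)*conj(0)]
      = (1/10)[(8) + (-2*sqrt(5) - 4) + (-4 + 2*sqrt(5)) + (0)] = 0/10 = 0
Hence the multiplicities are chi_1: 1, chi_2: 1, chi_3: 1. Dimension check: dim(chi_4)*dim(chi_4) = 2*2 = 4 and sum (mult * dim) = 1*1 + 1*1 + 1*2 = 4.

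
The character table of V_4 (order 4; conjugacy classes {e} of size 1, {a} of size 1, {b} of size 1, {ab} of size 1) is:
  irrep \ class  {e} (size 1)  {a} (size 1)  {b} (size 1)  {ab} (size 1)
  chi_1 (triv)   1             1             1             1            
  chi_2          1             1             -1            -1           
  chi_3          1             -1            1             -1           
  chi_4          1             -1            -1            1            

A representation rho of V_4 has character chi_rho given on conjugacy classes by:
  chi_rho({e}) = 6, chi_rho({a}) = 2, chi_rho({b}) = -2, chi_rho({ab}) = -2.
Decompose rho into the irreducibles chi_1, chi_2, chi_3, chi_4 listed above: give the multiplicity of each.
Multiplicities: chi_1: 1, chi_2: 3, chi_3: 1, chi_4: 1.

Derivation: Use <chi_rho, chi> = (1/|G|) sum_C |C| * chi_rho(C) * conj(chi(C)) with |G| = 4 for each irreducible chi in the table:
  <chi_rho, chi_1> = (1/4)[1*(6)*conj(1) + 1*(2)*conj(1) + 1*(-2)*conj(1) + 1*(-2)*conj(1)]
      = (1/4)[(6) + (2) + (-2) + (-2)] = 4/4 = 1
  <chi_rho, chi_2> = (1/4)[1*(6)*conj(1) + 1*(2)*conj(1) + 1*(-2)*conj(-1) + 1*(-2)*conj(-1)]
      = (1/4)[(6) + (2) + (2) + (2)] = 12/4 = 3
  <chi_rho, chi_3> = (1/4)[1*(6)*conj(1) + 1*(2)*conj(-1) + 1*(-2)*conj(1) + 1*(-2)*conj(-1)]
      = (1/4)[(6) + (-2) + (-2) + (2)] = 4/4 = 1
  <chi_rho, chi_4> = (1/4)[1*(6)*conj(1) + 1*(2)*conj(-1) + 1*(-2)*conj(-1) + 1*(-2)*conj(1)]
      = (1/4)[(6) + (-2) + (2) + (-2)] = 4/4 = 1
Dimension check: dim(rho) = sum (mult * dim) = 1*1 + 3*1 + 1*1 + 1*1 = 6 = chi_rho(e) = 6.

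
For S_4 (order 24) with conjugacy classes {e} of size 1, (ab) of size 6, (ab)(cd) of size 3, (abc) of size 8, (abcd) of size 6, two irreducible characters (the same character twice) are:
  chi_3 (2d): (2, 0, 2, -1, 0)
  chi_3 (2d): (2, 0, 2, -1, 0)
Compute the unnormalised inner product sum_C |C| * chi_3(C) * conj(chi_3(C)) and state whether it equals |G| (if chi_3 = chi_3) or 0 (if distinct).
Sum = 24 = |G| = 24; so <chi_3, chi_3> = 1 (norm-1 confirms irreducibility).

Details: Compute term by term over conjugacy classes (|C| * chi_3(C) * conj(chi_3(C))):
  1*(2)*conj(2) + 6*(0)*conj(0) + 3*(2)*conj(2) + 8*(-1)*conj(-1) + 6*(0)*conj(0)
  = (4) + (0) + (12) + (8) + (0)
  = 24.
Dividing by |G| = 24 gives 24/24 = 1, matching the row-orthogonality relation <chi_3, chi_3> = [chi_3 = chi_3].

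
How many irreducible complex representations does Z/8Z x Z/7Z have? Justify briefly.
56

Argument: The number of irreducible complex representations of a finite group equals its number of conjugacy classes. Z/8Z x Z/7Z is abelian of order 56, so every element is its own conjugacy class: 56 classes, so Z/8Z x Z/7Z (order 56) has exactly 56 irreducible complex representations.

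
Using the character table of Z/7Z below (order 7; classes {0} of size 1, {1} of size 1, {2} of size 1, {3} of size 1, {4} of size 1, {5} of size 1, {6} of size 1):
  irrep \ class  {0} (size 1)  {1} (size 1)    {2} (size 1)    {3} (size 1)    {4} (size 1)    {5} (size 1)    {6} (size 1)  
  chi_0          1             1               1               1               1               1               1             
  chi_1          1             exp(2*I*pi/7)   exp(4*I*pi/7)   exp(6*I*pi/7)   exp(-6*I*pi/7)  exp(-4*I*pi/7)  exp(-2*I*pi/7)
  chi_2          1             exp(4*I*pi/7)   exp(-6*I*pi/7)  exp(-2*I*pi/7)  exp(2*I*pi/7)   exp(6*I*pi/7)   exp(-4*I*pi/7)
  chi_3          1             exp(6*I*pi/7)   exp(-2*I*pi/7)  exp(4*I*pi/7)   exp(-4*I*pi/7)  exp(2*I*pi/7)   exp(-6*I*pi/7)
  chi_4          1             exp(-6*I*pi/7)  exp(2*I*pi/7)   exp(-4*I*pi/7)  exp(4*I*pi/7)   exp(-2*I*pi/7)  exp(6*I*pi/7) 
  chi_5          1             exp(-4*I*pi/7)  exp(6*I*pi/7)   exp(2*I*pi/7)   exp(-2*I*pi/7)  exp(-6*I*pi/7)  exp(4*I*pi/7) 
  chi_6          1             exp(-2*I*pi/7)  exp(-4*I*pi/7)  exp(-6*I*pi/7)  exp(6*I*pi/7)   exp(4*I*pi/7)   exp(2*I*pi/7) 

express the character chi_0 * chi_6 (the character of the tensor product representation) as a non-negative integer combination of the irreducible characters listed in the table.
chi_0 tensor chi_6 = chi_6 (all other irreducibles have multiplicity 0).

Argument: The character of a tensor product is the pointwise product (chi_0 * chi_6)(C) = chi_0(C) * chi_6(C):
  {0}: (1)*(1), {1}: (1)*(exp(-2*I*pi/7)), {2}: (1)*(exp(-4*I*pi/7)), {3}: (1)*(exp(-6*I*pi/7)), {4}: (1)*(exp(6*I*pi/7)), {5}: (1)*(exp(4*I*pi/7)), {6}: (1)*(exp(2*I*pi/7))
so (chi_0 * chi_6) takes values
  {0} -> 1, {1} -> exp(-2*I*pi/7), {2} -> exp(-4*I*pi/7), {3} -> exp(-6*I*pi/7), {4} -> exp(6*I*pi/7), {5} -> exp(4*I*pi/7), {6} -> exp(2*I*pi/7).
Now take the inner product of this character with each irreducible chi from the table, <chi_0*chi_6, chi> = (1/7) sum_C |C| (chi_0*chi_6)(C) conj(chi(C)):
  <chi_0*chi_6, chi_0> = (1/7)[1*(1)*conj(1) + 1*(exp(-2*I*pi/7))*conj(1) + 1*(exp(-4*I*pi/7))*conj(1) + 1*(exp(-6*I*pi/7))*conj(1) + 1*(exp(6*I*pi/7))*conj(1) + 1*(exp(4*I*pi/7))*conj(1) + 1*(exp(2*I*pi/7))*conj(1)]
      = (1/7)[(1) + (exp(-2*I*pi/7)) + (exp(-4*I*pi/7)) + (exp(-6*I*pi/7)) + (exp(6*I*pi/7)) + (exp(4*I*pi/7)) + (exp(2*I*pi/7))] = 0/7 = 0
  <chi_0*chi_6, chi_1> = (1/7)[1*(1)*conj(1) + 1*(exp(-2*I*pi/7))*conj(exp(2*I*pi/7)) + 1*(exp(-4*I*pi/7))*conj(exp(4*I*pi/7)) + 1*(exp(-6*I*pi/7))*conj(exp(6*I*pi/7)) + 1*(exp(6*I*pi/7))*conj(exp(-6*I*pi/7)) + 1*(exp(4*I*pi/7))*conj(exp(-4*I*pi/7)) + 1*(exp(2*I*pi/7))*conj(exp(-2*I*pi/7))]
      = (1/7)[(1) + (exp(-4*I*pi/7)) + (exp(6*I*pi/7)) + (exp(2*I*pi/7)) + (exp(-2*I*pi/7)) + (exp(-6*I*pi/7)) + (exp(4*I*pi/7))] = 0/7 = 0
  <chi_0*chi_6, chi_2> = (1/7)[1*(1)*conj(1) + 1*(exp(-2*I*pi/7))*conj(exp(4*I*pi/7)) + 1*(exp(-4*I*pi/7))*conj(exp(-6*I*pi/7)) + 1*(exp(-6*I*pi/7))*conj(exp(-2*I*pi/7)) + 1*(exp(6*I*pi/7))*conj(exp(2*I*pi/7)) + 1*(exp(4*I*pi/7))*conj(exp(6*I*pi/7)) + 1*(exp(2*I*pi/7))*conj(exp(-4*I*pi/7))]
      = (1/7)[(1) + (exp(-6*I*pi/7)) + (exp(2*I*pi/7)) + (exp(-4*I*pi/7)) + (exp(4*I*pi/7)) + (exp(-2*I*pi/7)) + (exp(6*I*pi/7))] = 0/7 = 0
  <chi_0*chi_6, chi_3> = (1/7)[1*(1)*conj(1) + 1*(exp(-2*I*pi/7))*conj(exp(6*I*pi/7)) + 1*(exp(-4*I*pi/7))*conj(exp(-2*I*pi/7)) + 1*(exp(-6*I*pi/7))*conj(exp(4*I*pi/7)) + 1*(exp(6*I*pi/7))*conj(exp(-4*I*pi/7)) + 1*(exp(4*I*pi/7))*conj(exp(2*I*pi/7)) + 1*(exp(2*I*pi/7))*conj(exp(-6*I*pi/7))]
      = (1/7)[(1) + (exp(6*I*pi/7)) + (exp(-2*I*pi/7)) + (exp(4*I*pi/7)) + (exp(-4*I*pi/7)) + (exp(2*I*pi/7)) + (exp(-6*I*pi/7))] = 0/7 = 0
  <chi_0*chi_6, chi_4> = (1/7)[1*(1)*conj(1) + 1*(exp(-2*I*pi/7))*conj(exp(-6*I*pi/7)) + 1*(exp(-4*I*pi/7))*conj(exp(2*I*pi/7)) + 1*(exp(-6*I*pi/7))*conj(exp(-4*I*pi/7)) + 1*(exp(6*I*pi/7))*conj(exp(4*I*pi/7)) + 1*(exp(4*I*pi/7))*conj(exp(-2*I*pi/7)) + 1*(exp(2*I*pi/7))*conj(exp(6*I*pi/7))]
      = (1/7)[(1) + (exp(4*I*pi/7)) + (exp(-6*I*pi/7)) + (exp(-2*I*pi/7)) + (exp(2*I*pi/7)) + (exp(6*I*pi/7)) + (exp(-4*I*pi/7))] = 0/7 = 0
  <chi_0*chi_6, chi_5> = (1/7)[1*(1)*conj(1) + 1*(exp(-2*I*pi/7))*conj(exp(-4*I*pi/7)) + 1*(exp(-4*I*pi/7))*conj(exp(6*I*pi/7)) + 1*(exp(-6*I*pi/7))*conj(exp(2*I*pi/7)) + 1*(exp(6*I*pi/7))*conj(exp(-2*I*pi/7)) + 1*(exp(4*I*pi/7))*conj(exp(-6*I*pi/7)) + 1*(exp(2*I*pi/7))*conj(exp(4*I*pi/7))]
      = (1/7)[(1) + (exp(2*I*pi/7)) + (exp(4*I*pi/7)) + (exp(6*I*pi/7)) + (exp(-6*I*pi/7)) + (exp(-4*I*pi/7)) + (exp(-2*I*pi/7))] = 0/7 = 0
  <chi_0*chi_6, chi_6> = (1/7)[1*(1)*conj(1) + 1*(exp(-2*I*pi/7))*conj(exp(-2*I*pi/7)) + 1*(exp(-4*I*pi/7))*conj(exp(-4*I*pi/7)) + 1*(exp(-6*I*pi/7))*conj(exp(-6*I*pi/7)) + 1*(exp(6*I*pi/7))*conj(exp(6*I*pi/7)) + 1*(exp(4*I*pi/7))*conj(exp(4*I*pi/7)) + 1*(exp(2*I*pi/7))*conj(exp(2*I*pi/7))]
      = (1/7)[(1) + (1) + (1) + (1) + (1) + (1) + (1)] = 7/7 = 1
(Exp terms are combined using exp(i*s)*conj(exp(i*t)) = exp(i*(s-t)), and sums of them are collapsed using the identity that for every m > 1 the m distinct m-th roots of unity sum to 0, e.g. 1 + exp(2*I*pi/3) + exp(-2*I*pi/3) = 0.)
Hence the multiplicities are chi_6: 1. Dimension check: dim(chi_0)*dim(chi_6) = 1*1 = 1 and sum (mult * dim) = 1*1 = 1.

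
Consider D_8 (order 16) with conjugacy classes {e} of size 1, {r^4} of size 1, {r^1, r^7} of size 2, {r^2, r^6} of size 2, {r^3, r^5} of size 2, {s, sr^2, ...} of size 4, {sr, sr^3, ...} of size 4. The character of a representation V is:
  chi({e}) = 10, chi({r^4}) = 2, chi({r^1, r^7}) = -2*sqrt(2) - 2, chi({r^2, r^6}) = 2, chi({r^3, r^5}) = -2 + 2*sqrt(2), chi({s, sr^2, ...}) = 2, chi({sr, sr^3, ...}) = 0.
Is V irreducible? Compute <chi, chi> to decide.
Not irreducible (reducible): <chi, chi> = 11 > 1.

Argument: <chi, chi> = (1/|G|) sum_C |C| * |chi(C)|^2 = (1/16)[1*|10|^2 + 1*|2|^2 + 2*|-2*sqrt(2) - 2|^2 + 2*|2|^2 + 2*|-2 + 2*sqrt(2)|^2 + 4*|2|^2 + 4*|0|^2]
  = (1/16)[(100) + (4) + (16*sqrt(2) + 24) + (8) + (24 - 16*sqrt(2)) + (16) + (0)] = 176/16 = 11.
A character is irreducible iff <chi, chi> = 1, so this representation is reducible.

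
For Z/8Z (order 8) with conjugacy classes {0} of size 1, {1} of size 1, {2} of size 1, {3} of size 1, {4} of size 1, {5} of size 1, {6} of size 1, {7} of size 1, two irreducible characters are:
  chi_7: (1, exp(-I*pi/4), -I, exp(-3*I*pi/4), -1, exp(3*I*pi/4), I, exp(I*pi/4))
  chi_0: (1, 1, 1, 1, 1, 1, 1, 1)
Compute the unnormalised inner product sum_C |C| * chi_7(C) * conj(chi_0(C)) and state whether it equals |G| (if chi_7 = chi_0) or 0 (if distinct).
Sum = 0; so <chi_7, chi_0> = 0 (distinct irreducibles are orthogonal).

Details: Compute term by term over conjugacy classes (|C| * chi_7(C) * conj(chi_0(C))):
  1*(1)*conj(1) + 1*(exp(-I*pi/4))*conj(1) + 1*(-I)*conj(1) + 1*(exp(-3*I*pi/4))*conj(1) + 1*(-1)*conj(1) + 1*(exp(3*I*pi/4))*conj(1) + 1*(I)*conj(1) + 1*(exp(I*pi/4))*conj(1)
  = (1) + (exp(-I*pi/4)) + (-I) + (exp(-3*I*pi/4)) + (-1) + (exp(3*I*pi/4)) + (I) + (exp(I*pi/4))
  = 0.
(Exp terms are combined using exp(i*s)*conj(exp(i*t)) = exp(i*(s-t)), and sums of them are collapsed using the identity that for every m > 1 the m distinct m-th roots of unity sum to 0, e.g. 1 + exp(2*I*pi/3) + exp(-2*I*pi/3) = 0.)
Dividing by |G| = 8 gives 0/8 = 0, matching the row-orthogonality relation <chi_7, chi_0> = [chi_7 = chi_0].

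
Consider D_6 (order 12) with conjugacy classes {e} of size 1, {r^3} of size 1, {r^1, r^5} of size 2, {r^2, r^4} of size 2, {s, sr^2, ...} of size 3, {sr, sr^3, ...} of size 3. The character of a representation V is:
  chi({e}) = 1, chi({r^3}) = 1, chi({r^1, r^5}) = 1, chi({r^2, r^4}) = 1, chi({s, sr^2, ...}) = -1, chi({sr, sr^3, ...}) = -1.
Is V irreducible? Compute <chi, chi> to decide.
Irreducible: <chi, chi> = 1.

Proof sketch: <chi, chi> = (1/|G|) sum_C |C| * |chi(C)|^2 = (1/12)[1*|1|^2 + 1*|1|^2 + 2*|1|^2 + 2*|1|^2 + 3*|-1|^2 + 3*|-1|^2]
  = (1/12)[(1) + (1) + (2) + (2) + (3) + (3)] = 12/12 = 1.
A character is irreducible iff <chi, chi> = 1, so this representation is irreducible.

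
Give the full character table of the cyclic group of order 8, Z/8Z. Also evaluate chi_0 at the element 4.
Character table of Z/8Z (irreps indexed chi_0,...,chi_7 with chi_k(m) = zeta_8^(k*m), zeta_8 = exp(2*pi*i/8)):
  irrep \ class  {0} (size 1)  {1} (size 1)    {2} (size 1)  {3} (size 1)    {4} (size 1)  {5} (size 1)    {6} (size 1)  {7} (size 1)  
  chi_0          1             1               1             1               1             1               1             1             
  chi_1          1             exp(I*pi/4)     I             exp(3*I*pi/4)   -1            exp(-3*I*pi/4)  -I            exp(-I*pi/4)  
  chi_2          1             I               -1            -I              1             I               -1            -I            
  chi_3          1             exp(3*I*pi/4)   -I            exp(I*pi/4)     -1            exp(-I*pi/4)    I             exp(-3*I*pi/4)
  chi_4          1             -1              1             -1              1             -1              1             -1            
  chi_5          1             exp(-3*I*pi/4)  I             exp(-I*pi/4)    -1            exp(I*pi/4)     -I            exp(3*I*pi/4) 
  chi_6          1             -I              -1            I               1             -I              -1            I             
  chi_7          1             exp(-I*pi/4)    -I            exp(-3*I*pi/4)  -1            exp(3*I*pi/4)   I             exp(I*pi/4)   

Spot check: chi_0(4) = zeta_8^(0*4) = zeta_8^0 = 1.

Details: Z/8Z is abelian, so all 8 irreducible complex representations are 1-dimensional. They are given by chi_k(m) = zeta_8^(k*m) for k = 0,...,7. Row orthogonality: sum_m chi_k(m) conj(chi_l(m)) = 8 * [k = l].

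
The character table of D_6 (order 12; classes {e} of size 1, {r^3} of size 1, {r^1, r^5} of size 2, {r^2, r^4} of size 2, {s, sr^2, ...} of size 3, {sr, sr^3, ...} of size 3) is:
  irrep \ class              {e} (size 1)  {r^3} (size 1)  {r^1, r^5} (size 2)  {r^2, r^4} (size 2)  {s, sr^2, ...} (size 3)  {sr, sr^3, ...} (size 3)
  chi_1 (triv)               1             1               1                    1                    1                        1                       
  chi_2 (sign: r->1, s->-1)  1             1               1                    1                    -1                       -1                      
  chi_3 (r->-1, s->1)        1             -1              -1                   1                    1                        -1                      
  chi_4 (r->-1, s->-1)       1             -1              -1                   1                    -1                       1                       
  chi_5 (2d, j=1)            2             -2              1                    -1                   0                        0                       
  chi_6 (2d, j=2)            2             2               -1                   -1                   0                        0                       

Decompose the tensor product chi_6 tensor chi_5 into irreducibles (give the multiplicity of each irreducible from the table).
chi_6 tensor chi_5 = chi_3 + chi_4 + chi_5 (all other irreducibles have multiplicity 0).

The character of a tensor product is the pointwise product (chi_6 * chi_5)(C) = chi_6(C) * chi_5(C):
  {e}: (2)*(2), {r^3}: (2)*(-2), {r^1, r^5}: (-1)*(1), {r^2, r^4}: (-1)*(-1), {s, sr^2, ...}: (0)*(0), {sr, sr^3, ...}: (0)*(0)
so (chi_6 * chi_5) takes values
  {e} -> 4, {r^3} -> -4, {r^1, r^5} -> -1, {r^2, r^4} -> 1, {s, sr^2, ...} -> 0, {sr, sr^3, ...} -> 0.
Now take the inner product of this character with each irreducible chi from the table, <chi_6*chi_5, chi> = (1/12) sum_C |C| (chi_6*chi_5)(C) conj(chi(C)):
  <chi_6*chi_5, chi_1> = (1/12)[1*(4)*conj(1) + 1*(-4)*conj(1) + 2*(-1)*conj(1) + 2*(1)*conj(1) + 3*(0)*conj(1) + 3*(0)*conj(1)]
      = (1/12)[(4) + (-4) + (-2) + (2) + (0) + (0)] = 0/12 = 0
  <chi_6*chi_5, chi_2> = (1/12)[1*(4)*conj(1) + 1*(-4)*conj(1) + 2*(-1)*conj(1) + 2*(1)*conj(1) + 3*(0)*conj(-1) + 3*(0)*conj(-1)]
      = (1/12)[(4) + (-4) + (-2) + (2) + (0) + (0)] = 0/12 = 0
  <chi_6*chi_5, chi_3> = (1/12)[1*(4)*conj(1) + 1*(-4)*conj(-1) + 2*(-1)*conj(-1) + 2*(1)*conj(1) + 3*(0)*conj(1) + 3*(0)*conj(-1)]
      = (1/12)[(4) + (4) + (2) + (2) + (0) + (0)] = 12/12 = 1
  <chi_6*chi_5, chi_4> = (1/12)[1*(4)*conj(1) + 1*(-4)*conj(-1) + 2*(-1)*conj(-1) + 2*(1)*conj(1) + 3*(0)*conj(-1) + 3*(0)*conj(1)]
      = (1/12)[(4) + (4) + (2) + (2) + (0) + (0)] = 12/12 = 1
  <chi_6*chi_5, chi_5> = (1/12)[1*(4)*conj(2) + 1*(-4)*conj(-2) + 2*(-1)*conj(1) + 2*(1)*conj(-1) + 3*(0)*conj(0) + 3*(0)*conj(0)]
      = (1/12)[(8) + (8) + (-2) + (-2) + (0) + (0)] = 12/12 = 1
  <chi_6*chi_5, chi_6> = (1/12)[1*(4)*conj(2) + 1*(-4)*conj(2) + 2*(-1)*conj(-1) + 2*(1)*conj(-1) + 3*(0)*conj(0) + 3*(0)*conj(0)]
      = (1/12)[(8) + (-8) + (2) + (-2) + (0) + (0)] = 0/12 = 0
Hence the multiplicities are chi_3: 1, chi_4: 1, chi_5: 1. Dimension check: dim(chi_6)*dim(chi_5) = 2*2 = 4 and sum (mult * dim) = 1*1 + 1*1 + 1*2 = 4.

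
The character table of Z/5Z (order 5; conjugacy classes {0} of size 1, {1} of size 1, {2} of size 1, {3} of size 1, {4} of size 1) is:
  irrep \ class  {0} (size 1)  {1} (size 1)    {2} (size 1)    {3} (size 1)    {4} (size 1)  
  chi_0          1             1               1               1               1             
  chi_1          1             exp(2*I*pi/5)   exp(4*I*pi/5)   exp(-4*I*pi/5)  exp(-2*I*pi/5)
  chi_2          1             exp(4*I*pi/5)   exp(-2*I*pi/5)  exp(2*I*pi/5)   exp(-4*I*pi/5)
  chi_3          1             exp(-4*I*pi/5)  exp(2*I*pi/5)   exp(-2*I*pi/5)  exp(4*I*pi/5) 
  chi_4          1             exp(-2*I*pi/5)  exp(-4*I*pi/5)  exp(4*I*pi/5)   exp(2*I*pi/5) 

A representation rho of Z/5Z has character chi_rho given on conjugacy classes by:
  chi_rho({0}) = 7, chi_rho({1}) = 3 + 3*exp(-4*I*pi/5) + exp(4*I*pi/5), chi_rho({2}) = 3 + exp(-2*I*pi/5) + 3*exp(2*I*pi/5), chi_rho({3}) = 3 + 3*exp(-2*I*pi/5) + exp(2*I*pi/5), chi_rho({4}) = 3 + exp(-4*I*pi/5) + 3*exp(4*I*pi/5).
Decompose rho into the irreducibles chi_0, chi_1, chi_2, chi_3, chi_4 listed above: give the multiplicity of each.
Multiplicities: chi_0: 3, chi_1: 0, chi_2: 1, chi_3: 3, chi_4: 0.

Justification: Use <chi_rho, chi> = (1/|G|) sum_C |C| * chi_rho(C) * conj(chi(C)) with |G| = 5 for each irreducible chi in the table:
  <chi_rho, chi_0> = (1/5)[1*(7)*conj(1) + 1*(3 + 3*exp(-4*I*pi/5) + exp(4*I*pi/5))*conj(1) + 1*(3 + exp(-2*I*pi/5) + 3*exp(2*I*pi/5))*conj(1) + 1*(3 + 3*exp(-2*I*pi/5) + exp(2*I*pi/5))*conj(1) + 1*(3 + exp(-4*I*pi/5) + 3*exp(4*I*pi/5))*conj(1)]
      = (1/5)[(7) + (3 + 3*exp(-4*I*pi/5) + exp(4*I*pi/5)) + (3 + exp(-2*I*pi/5) + 3*exp(2*I*pi/5)) + (3 + 3*exp(-2*I*pi/5) + exp(2*I*pi/5)) + (3 + exp(-4*I*pi/5) + 3*exp(4*I*pi/5))] = 15/5 = 3
  <chi_rho, chi_1> = (1/5)[1*(7)*conj(1) + 1*(3 + 3*exp(-4*I*pi/5) + exp(4*I*pi/5))*conj(exp(2*I*pi/5)) + 1*(3 + exp(-2*I*pi/5) + 3*exp(2*I*pi/5))*conj(exp(4*I*pi/5)) + 1*(3 + 3*exp(-2*I*pi/5) + exp(2*I*pi/5))*conj(exp(-4*I*pi/5)) + 1*(3 + exp(-4*I*pi/5) + 3*exp(4*I*pi/5))*conj(exp(-2*I*pi/5))]
      = (1/5)[(7) + (3*exp(-2*I*pi/5) + exp(2*I*pi/5) + 3*exp(4*I*pi/5)) + (3*exp(-2*I*pi/5) + 3*exp(-4*I*pi/5) + exp(4*I*pi/5)) + (exp(-4*I*pi/5) + 3*exp(4*I*pi/5) + 3*exp(2*I*pi/5)) + (3*exp(-4*I*pi/5) + exp(-2*I*pi/5) + 3*exp(2*I*pi/5))] = 0/5 = 0
  <chi_rho, chi_2> = (1/5)[1*(7)*conj(1) + 1*(3 + 3*exp(-4*I*pi/5) + exp(4*I*pi/5))*conj(exp(4*I*pi/5)) + 1*(3 + exp(-2*I*pi/5) + 3*exp(2*I*pi/5))*conj(exp(-2*I*pi/5)) + 1*(3 + 3*exp(-2*I*pi/5) + exp(2*I*pi/5))*conj(exp(2*I*pi/5)) + 1*(3 + exp(-4*I*pi/5) + 3*exp(4*I*pi/5))*conj(exp(-4*I*pi/5))]
      = (1/5)[(7) + (1 + 3*exp(-4*I*pi/5) + 3*exp(2*I*pi/5)) + (1 + 3*exp(4*I*pi/5) + 3*exp(2*I*pi/5)) + (1 + 3*exp(-2*I*pi/5) + 3*exp(-4*I*pi/5)) + (1 + 3*exp(-2*I*pi/5) + 3*exp(4*I*pi/5))] = 5/5 = 1
  <chi_rho, chi_3> = (1/5)[1*(7)*conj(1) + 1*(3 + 3*exp(-4*I*pi/5) + exp(4*I*pi/5))*conj(exp(-4*I*pi/5)) + 1*(3 + exp(-2*I*pi/5) + 3*exp(2*I*pi/5))*conj(exp(2*I*pi/5)) + 1*(3 + 3*exp(-2*I*pi/5) + exp(2*I*pi/5))*conj(exp(-2*I*pi/5)) + 1*(3 + exp(-4*I*pi/5) + 3*exp(4*I*pi/5))*conj(exp(4*I*pi/5))]
      = (1/5)[(7) + (3 + exp(-2*I*pi/5) + 3*exp(4*I*pi/5)) + (3 + 3*exp(-2*I*pi/5) + exp(-4*I*pi/5)) + (3 + exp(4*I*pi/5) + 3*exp(2*I*pi/5)) + (3 + 3*exp(-4*I*pi/5) + exp(2*I*pi/5))] = 15/5 = 3
  <chi_rho, chi_4> = (1/5)[1*(7)*conj(1) + 1*(3 + 3*exp(-4*I*pi/5) + exp(4*I*pi/5))*conj(exp(-2*I*pi/5)) + 1*(3 + exp(-2*I*pi/5) + 3*exp(2*I*pi/5))*conj(exp(-4*I*pi/5)) + 1*(3 + 3*exp(-2*I*pi/5) + exp(2*I*pi/5))*conj(exp(4*I*pi/5)) + 1*(3 + exp(-4*I*pi/5) + 3*exp(4*I*pi/5))*conj(exp(2*I*pi/5))]
      = (1/5)[(7) + (3*exp(-2*I*pi/5) + exp(-4*I*pi/5) + 3*exp(2*I*pi/5)) + (3*exp(-4*I*pi/5) + exp(2*I*pi/5) + 3*exp(4*I*pi/5)) + (3*exp(-4*I*pi/5) + exp(-2*I*pi/5) + 3*exp(4*I*pi/5)) + (3*exp(-2*I*pi/5) + exp(4*I*pi/5) + 3*exp(2*I*pi/5))] = 0/5 = 0
(Exp terms are combined using exp(i*s)*conj(exp(i*t)) = exp(i*(s-t)), and sums of them are collapsed using the identity that for every m > 1 the m distinct m-th roots of unity sum to 0, e.g. 1 + exp(2*I*pi/3) + exp(-2*I*pi/3) = 0.)
Dimension check: dim(rho) = sum (mult * dim) = 3*1 + 0*1 + 1*1 + 3*1 + 0*1 = 7 = chi_rho(e) = 7.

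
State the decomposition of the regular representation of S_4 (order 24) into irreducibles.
Each irreducible V_i of dimension d_i appears with multiplicity d_i, i.e. rho_reg = (direct sum over all irreducibles V_i) d_i V_i. The irreducible dimensions for S_4 are 1, 1, 2, 3, 3: 2 irreducibles of dimension 1, each with multiplicity 1; 1 irreducible of dimension 2, with multiplicity 2; 2 irreducibles of dimension 3, each with multiplicity 3. Total dimension 2*1*1 + 1*2*2 + 2*3*3 = 24 = |G|.

Justification: General theorem: in the regular representation of a finite group G, each irreducible appears with multiplicity equal to its dimension. Check: dim(rho_reg) = sum d_i^2 = 1 + 1 + 4 + 9 + 9 = 24 = |G|.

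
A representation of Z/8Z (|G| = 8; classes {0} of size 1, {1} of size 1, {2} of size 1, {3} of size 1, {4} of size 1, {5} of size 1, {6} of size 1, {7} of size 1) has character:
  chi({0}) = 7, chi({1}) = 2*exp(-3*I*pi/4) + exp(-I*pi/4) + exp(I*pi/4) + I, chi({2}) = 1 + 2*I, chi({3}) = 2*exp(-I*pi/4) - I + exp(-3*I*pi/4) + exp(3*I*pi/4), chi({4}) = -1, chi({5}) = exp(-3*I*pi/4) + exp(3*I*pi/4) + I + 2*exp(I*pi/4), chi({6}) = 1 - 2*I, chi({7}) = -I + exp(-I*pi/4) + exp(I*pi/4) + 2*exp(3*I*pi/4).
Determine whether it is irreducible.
Not irreducible (reducible): <chi, chi> = 9 > 1.

Explanation: <chi, chi> = (1/|G|) sum_C |C| * |chi(C)|^2 = (1/8)[1*|7|^2 + 1*|2*exp(-3*I*pi/4) + exp(-I*pi/4) + exp(I*pi/4) + I|^2 + 1*|1 + 2*I|^2 + 1*|2*exp(-I*pi/4) - I + exp(-3*I*pi/4) + exp(3*I*pi/4)|^2 + 1*|-1|^2 + 1*|exp(-3*I*pi/4) + exp(3*I*pi/4) + I + 2*exp(I*pi/4)|^2 + 1*|1 - 2*I|^2 + 1*|-I + exp(-I*pi/4) + exp(I*pi/4) + 2*exp(3*I*pi/4)|^2]
  = (1/8)[(49) + (3 + 2*exp(-3*I*pi/4) - 2*exp(-I*pi/4)) + (5) + (3 - 2*exp(3*I*pi/4) + 2*exp(I*pi/4)) + (1) + (3 - 2*exp(3*I*pi/4) + 2*exp(I*pi/4)) + (5) + (3 + 2*exp(-3*I*pi/4) - 2*exp(-I*pi/4))] = 72/8 = 9.
(Exp terms are combined using exp(i*s)*conj(exp(i*t)) = exp(i*(s-t)), and sums of them are collapsed using the identity that for every m > 1 the m distinct m-th roots of unity sum to 0, e.g. 1 + exp(2*I*pi/3) + exp(-2*I*pi/3) = 0.)
A character is irreducible iff <chi, chi> = 1, so this representation is reducible.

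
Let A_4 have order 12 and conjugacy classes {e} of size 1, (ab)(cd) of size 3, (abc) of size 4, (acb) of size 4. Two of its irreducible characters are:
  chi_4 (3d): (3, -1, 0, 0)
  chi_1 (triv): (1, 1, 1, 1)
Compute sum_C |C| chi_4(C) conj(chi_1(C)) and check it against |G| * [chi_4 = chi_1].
Sum = 0; so <chi_4, chi_1> = 0 (distinct irreducibles are orthogonal).

Why: Compute term by term over conjugacy classes (|C| * chi_4(C) * conj(chi_1(C))):
  1*(3)*conj(1) + 3*(-1)*conj(1) + 4*(0)*conj(1) + 4*(0)*conj(1)
  = (3) + (-3) + (0) + (0)
  = 0.
(Exp terms are combined using exp(i*s)*conj(exp(i*t)) = exp(i*(s-t)), and sums of them are collapsed using the identity that for every m > 1 the m distinct m-th roots of unity sum to 0, e.g. 1 + exp(2*I*pi/3) + exp(-2*I*pi/3) = 0.)
Dividing by |G| = 12 gives 0/12 = 0, matching the row-orthogonality relation <chi_4, chi_1> = [chi_4 = chi_1].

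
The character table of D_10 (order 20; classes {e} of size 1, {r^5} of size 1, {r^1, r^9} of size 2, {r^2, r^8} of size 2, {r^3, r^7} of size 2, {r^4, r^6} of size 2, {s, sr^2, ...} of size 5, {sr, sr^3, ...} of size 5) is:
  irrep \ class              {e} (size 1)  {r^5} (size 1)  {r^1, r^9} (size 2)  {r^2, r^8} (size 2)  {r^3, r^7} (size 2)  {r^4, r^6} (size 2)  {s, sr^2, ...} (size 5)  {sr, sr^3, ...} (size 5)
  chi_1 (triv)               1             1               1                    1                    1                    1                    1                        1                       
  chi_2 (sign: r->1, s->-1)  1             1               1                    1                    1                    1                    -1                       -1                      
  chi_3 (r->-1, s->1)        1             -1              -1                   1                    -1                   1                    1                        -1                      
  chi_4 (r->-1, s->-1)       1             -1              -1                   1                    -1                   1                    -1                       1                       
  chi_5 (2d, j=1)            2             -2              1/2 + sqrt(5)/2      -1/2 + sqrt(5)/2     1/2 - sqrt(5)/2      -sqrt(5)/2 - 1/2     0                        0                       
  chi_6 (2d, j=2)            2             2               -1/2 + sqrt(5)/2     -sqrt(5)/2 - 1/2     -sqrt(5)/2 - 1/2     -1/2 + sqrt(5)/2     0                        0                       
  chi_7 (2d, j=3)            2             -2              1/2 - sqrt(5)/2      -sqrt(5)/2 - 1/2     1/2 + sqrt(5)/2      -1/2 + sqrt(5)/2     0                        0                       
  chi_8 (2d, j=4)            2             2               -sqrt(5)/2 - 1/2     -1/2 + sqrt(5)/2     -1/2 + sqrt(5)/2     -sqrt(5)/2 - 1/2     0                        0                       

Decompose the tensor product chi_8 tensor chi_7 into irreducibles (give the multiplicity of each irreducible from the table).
chi_8 tensor chi_7 = chi_5 + chi_7 (all other irreducibles have multiplicity 0).

Justification: The character of a tensor product is the pointwise product (chi_8 * chi_7)(C) = chi_8(C) * chi_7(C):
  {e}: (2)*(2), {r^5}: (2)*(-2), {r^1, r^9}: (-sqrt(5)/2 - 1/2)*(1/2 - sqrt(5)/2), {r^2, r^8}: (-1/2 + sqrt(5)/2)*(-sqrt(5)/2 - 1/2), {r^3, r^7}: (-1/2 + sqrt(5)/2)*(1/2 + sqrt(5)/2), {r^4, r^6}: (-sqrt(5)/2 - 1/2)*(-1/2 + sqrt(5)/2), {s, sr^2, ...}: (0)*(0), {sr, sr^3, ...}: (0)*(0)
so (chi_8 * chi_7) takes values
  {e} -> 4, {r^5} -> -4, {r^1, r^9} -> 1, {r^2, r^8} -> -1, {r^3, r^7} -> 1, {r^4, r^6} -> -1, {s, sr^2, ...} -> 0, {sr, sr^3, ...} -> 0.
Now take the inner product of this character with each irreducible chi from the table, <chi_8*chi_7, chi> = (1/20) sum_C |C| (chi_8*chi_7)(C) conj(chi(C)):
  <chi_8*chi_7, chi_1> = (1/20)[1*(4)*conj(1) + 1*(-4)*conj(1) + 2*(1)*conj(1) + 2*(-1)*conj(1) + 2*(1)*conj(1) + 2*(-1)*conj(1) + 5*(0)*conj(1) + 5*(0)*conj(1)]
      = (1/20)[(4) + (-4) + (2) + (-2) + (2) + (-2) + (0) + (0)] = 0/20 = 0
  <chi_8*chi_7, chi_2> = (1/20)[1*(4)*conj(1) + 1*(-4)*conj(1) + 2*(1)*conj(1) + 2*(-1)*conj(1) + 2*(1)*conj(1) + 2*(-1)*conj(1) + 5*(0)*conj(-1) + 5*(0)*conj(-1)]
      = (1/20)[(4) + (-4) + (2) + (-2) + (2) + (-2) + (0) + (0)] = 0/20 = 0
  <chi_8*chi_7, chi_3> = (1/20)[1*(4)*conj(1) + 1*(-4)*conj(-1) + 2*(1)*conj(-1) + 2*(-1)*conj(1) + 2*(1)*conj(-1) + 2*(-1)*conj(1) + 5*(0)*conj(1) + 5*(0)*conj(-1)]
      = (1/20)[(4) + (4) + (-2) + (-2) + (-2) + (-2) + (0) + (0)] = 0/20 = 0
  <chi_8*chi_7, chi_4> = (1/20)[1*(4)*conj(1) + 1*(-4)*conj(-1) + 2*(1)*conj(-1) + 2*(-1)*conj(1) + 2*(1)*conj(-1) + 2*(-1)*conj(1) + 5*(0)*conj(-1) + 5*(0)*conj(1)]
      = (1/20)[(4) + (4) + (-2) + (-2) + (-2) + (-2) + (0) + (0)] = 0/20 = 0
  <chi_8*chi_7, chi_5> = (1/20)[1*(4)*conj(2) + 1*(-4)*conj(-2) + 2*(1)*conj(1/2 + sqrt(5)/2) + 2*(-1)*conj(-1/2 + sqrt(5)/2) + 2*(1)*conj(1/2 - sqrt(5)/2) + 2*(-1)*conj(-sqrt(5)/2 - 1/2) + 5*(0)*conj(0) + 5*(0)*conj(0)]
      = (1/20)[(8) + (8) + (1 + sqrt(5)) + (1 - sqrt(5)) + (1 - sqrt(5)) + (1 + sqrt(5)) + (0) + (0)] = 20/20 = 1
  <chi_8*chi_7, chi_6> = (1/20)[1*(4)*conj(2) + 1*(-4)*conj(2) + 2*(1)*conj(-1/2 + sqrt(5)/2) + 2*(-1)*conj(-sqrt(5)/2 - 1/2) + 2*(1)*conj(-sqrt(5)/2 - 1/2) + 2*(-1)*conj(-1/2 + sqrt(5)/2) + 5*(0)*conj(0) + 5*(0)*conj(0)]
      = (1/20)[(8) + (-8) + (-1 + sqrt(5)) + (1 + sqrt(5)) + (-sqrt(5) - 1) + (1 - sqrt(5)) + (0) + (0)] = 0/20 = 0
  <chi_8*chi_7, chi_7> = (1/20)[1*(4)*conj(2) + 1*(-4)*conj(-2) + 2*(1)*conj(1/2 - sqrt(5)/2) + 2*(-1)*conj(-sqrt(5)/2 - 1/2) + 2*(1)*conj(1/2 + sqrt(5)/2) + 2*(-1)*conj(-1/2 + sqrt(5)/2) + 5*(0)*conj(0) + 5*(0)*conj(0)]
      = (1/20)[(8) + (8) + (1 - sqrt(5)) + (1 + sqrt(5)) + (1 + sqrt(5)) + (1 - sqrt(5)) + (0) + (0)] = 20/20 = 1
  <chi_8*chi_7, chi_8> = (1/20)[1*(4)*conj(2) + 1*(-4)*conj(2) + 2*(1)*conj(-sqrt(5)/2 - 1/2) + 2*(-1)*conj(-1/2 + sqrt(5)/2) + 2*(1)*conj(-1/2 + sqrt(5)/2) + 2*(-1)*conj(-sqrt(5)/2 - 1/2) + 5*(0)*conj(0) + 5*(0)*conj(0)]
      = (1/20)[(8) + (-8) + (-sqrt(5) - 1) + (1 - sqrt(5)) + (-1 + sqrt(5)) + (1 + sqrt(5)) + (0) + (0)] = 0/20 = 0
Hence the multiplicities are chi_5: 1, chi_7: 1. Dimension check: dim(chi_8)*dim(chi_7) = 2*2 = 4 and sum (mult * dim) = 1*2 + 1*2 = 4.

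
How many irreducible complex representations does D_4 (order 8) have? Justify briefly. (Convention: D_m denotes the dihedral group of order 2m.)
5

Proof sketch: The number of irreducible complex representations of a finite group equals its number of conjugacy classes. D_4 has 5 conjugacy classes (n/2 + 3 for n even), so D_4 (order 8) has exactly 5 irreducible complex representations.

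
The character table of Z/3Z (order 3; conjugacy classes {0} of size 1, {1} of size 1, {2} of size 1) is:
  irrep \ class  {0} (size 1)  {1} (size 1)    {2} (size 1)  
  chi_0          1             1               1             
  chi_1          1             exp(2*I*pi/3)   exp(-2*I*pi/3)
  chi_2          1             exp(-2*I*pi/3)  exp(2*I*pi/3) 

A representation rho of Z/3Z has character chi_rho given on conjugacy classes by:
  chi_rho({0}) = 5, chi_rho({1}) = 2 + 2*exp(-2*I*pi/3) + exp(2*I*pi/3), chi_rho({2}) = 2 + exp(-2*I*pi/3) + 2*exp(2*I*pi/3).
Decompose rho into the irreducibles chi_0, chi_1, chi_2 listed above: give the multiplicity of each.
Multiplicities: chi_0: 2, chi_1: 1, chi_2: 2.

Proof sketch: Use <chi_rho, chi> = (1/|G|) sum_C |C| * chi_rho(C) * conj(chi(C)) with |G| = 3 for each irreducible chi in the table:
  <chi_rho, chi_0> = (1/3)[1*(5)*conj(1) + 1*(2 + 2*exp(-2*I*pi/3) + exp(2*I*pi/3))*conj(1) + 1*(2 + exp(-2*I*pi/3) + 2*exp(2*I*pi/3))*conj(1)]
      = (1/3)[(5) + (2 + 2*exp(-2*I*pi/3) + exp(2*I*pi/3)) + (2 + exp(-2*I*pi/3) + 2*exp(2*I*pi/3))] = 6/3 = 2
  <chi_rho, chi_1> = (1/3)[1*(5)*conj(1) + 1*(2 + 2*exp(-2*I*pi/3) + exp(2*I*pi/3))*conj(exp(2*I*pi/3)) + 1*(2 + exp(-2*I*pi/3) + 2*exp(2*I*pi/3))*conj(exp(-2*I*pi/3))]
      = (1/3)[(5) + (-1) + (-1)] = 3/3 = 1
  <chi_rho, chi_2> = (1/3)[1*(5)*conj(1) + 1*(2 + 2*exp(-2*I*pi/3) + exp(2*I*pi/3))*conj(exp(-2*I*pi/3)) + 1*(2 + exp(-2*I*pi/3) + 2*exp(2*I*pi/3))*conj(exp(2*I*pi/3))]
      = (1/3)[(5) + (2 + exp(-2*I*pi/3) + 2*exp(2*I*pi/3)) + (2 + 2*exp(-2*I*pi/3) + exp(2*I*pi/3))] = 6/3 = 2
(Exp terms are combined using exp(i*s)*conj(exp(i*t)) = exp(i*(s-t)), and sums of them are collapsed using the identity that for every m > 1 the m distinct m-th roots of unity sum to 0, e.g. 1 + exp(2*I*pi/3) + exp(-2*I*pi/3) = 0.)
Dimension check: dim(rho) = sum (mult * dim) = 2*1 + 1*1 + 2*1 = 5 = chi_rho(e) = 5.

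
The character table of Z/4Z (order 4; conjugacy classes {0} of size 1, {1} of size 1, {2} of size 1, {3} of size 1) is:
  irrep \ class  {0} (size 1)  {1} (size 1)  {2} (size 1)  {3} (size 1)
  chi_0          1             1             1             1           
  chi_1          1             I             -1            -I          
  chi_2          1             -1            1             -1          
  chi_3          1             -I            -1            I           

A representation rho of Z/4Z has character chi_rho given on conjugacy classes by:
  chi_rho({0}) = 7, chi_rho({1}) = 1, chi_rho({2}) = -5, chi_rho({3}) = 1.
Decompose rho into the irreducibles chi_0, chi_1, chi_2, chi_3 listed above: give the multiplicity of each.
Multiplicities: chi_0: 1, chi_1: 3, chi_2: 0, chi_3: 3.

Solution. Use <chi_rho, chi> = (1/|G|) sum_C |C| * chi_rho(C) * conj(chi(C)) with |G| = 4 for each irreducible chi in the table:
  <chi_rho, chi_0> = (1/4)[1*(7)*conj(1) + 1*(1)*conj(1) + 1*(-5)*conj(1) + 1*(1)*conj(1)]
      = (1/4)[(7) + (1) + (-5) + (1)] = 4/4 = 1
  <chi_rho, chi_1> = (1/4)[1*(7)*conj(1) + 1*(1)*conj(I) + 1*(-5)*conj(-1) + 1*(1)*conj(-I)]
      = (1/4)[(7) + (-I) + (5) + (I)] = 12/4 = 3
  <chi_rho, chi_2> = (1/4)[1*(7)*conj(1) + 1*(1)*conj(-1) + 1*(-5)*conj(1) + 1*(1)*conj(-1)]
      = (1/4)[(7) + (-1) + (-5) + (-1)] = 0/4 = 0
  <chi_rho, chi_3> = (1/4)[1*(7)*conj(1) + 1*(1)*conj(-I) + 1*(-5)*conj(-1) + 1*(1)*conj(I)]
      = (1/4)[(7) + (I) + (5) + (-I)] = 12/4 = 3
(Exp terms are combined using exp(i*s)*conj(exp(i*t)) = exp(i*(s-t)), and sums of them are collapsed using the identity that for every m > 1 the m distinct m-th roots of unity sum to 0, e.g. 1 + exp(2*I*pi/3) + exp(-2*I*pi/3) = 0.)
Dimension check: dim(rho) = sum (mult * dim) = 1*1 + 3*1 + 0*1 + 3*1 = 7 = chi_rho(e) = 7.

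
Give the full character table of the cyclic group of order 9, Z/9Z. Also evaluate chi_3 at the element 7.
Character table of Z/9Z (irreps indexed chi_0,...,chi_8 with chi_k(m) = zeta_9^(k*m), zeta_9 = exp(2*pi*i/9)):
  irrep \ class  {0} (size 1)  {1} (size 1)    {2} (size 1)    {3} (size 1)    {4} (size 1)    {5} (size 1)    {6} (size 1)    {7} (size 1)    {8} (size 1)  
  chi_0          1             1               1               1               1               1               1               1               1             
  chi_1          1             exp(2*I*pi/9)   exp(4*I*pi/9)   exp(2*I*pi/3)   exp(8*I*pi/9)   exp(-8*I*pi/9)  exp(-2*I*pi/3)  exp(-4*I*pi/9)  exp(-2*I*pi/9)
  chi_2          1             exp(4*I*pi/9)   exp(8*I*pi/9)   exp(-2*I*pi/3)  exp(-2*I*pi/9)  exp(2*I*pi/9)   exp(2*I*pi/3)   exp(-8*I*pi/9)  exp(-4*I*pi/9)
  chi_3          1             exp(2*I*pi/3)   exp(-2*I*pi/3)  1               exp(2*I*pi/3)   exp(-2*I*pi/3)  1               exp(2*I*pi/3)   exp(-2*I*pi/3)
  chi_4          1             exp(8*I*pi/9)   exp(-2*I*pi/9)  exp(2*I*pi/3)   exp(-4*I*pi/9)  exp(4*I*pi/9)   exp(-2*I*pi/3)  exp(2*I*pi/9)   exp(-8*I*pi/9)
  chi_5          1             exp(-8*I*pi/9)  exp(2*I*pi/9)   exp(-2*I*pi/3)  exp(4*I*pi/9)   exp(-4*I*pi/9)  exp(2*I*pi/3)   exp(-2*I*pi/9)  exp(8*I*pi/9) 
  chi_6          1             exp(-2*I*pi/3)  exp(2*I*pi/3)   1               exp(-2*I*pi/3)  exp(2*I*pi/3)   1               exp(-2*I*pi/3)  exp(2*I*pi/3) 
  chi_7          1             exp(-4*I*pi/9)  exp(-8*I*pi/9)  exp(2*I*pi/3)   exp(2*I*pi/9)   exp(-2*I*pi/9)  exp(-2*I*pi/3)  exp(8*I*pi/9)   exp(4*I*pi/9) 
  chi_8          1             exp(-2*I*pi/9)  exp(-4*I*pi/9)  exp(-2*I*pi/3)  exp(-8*I*pi/9)  exp(8*I*pi/9)   exp(2*I*pi/3)   exp(4*I*pi/9)   exp(2*I*pi/9) 

Spot check: chi_3(7) = zeta_9^(3*7) = zeta_9^21 = exp(2*I*pi/3).

Justification: Z/9Z is abelian, so all 9 irreducible complex representations are 1-dimensional. They are given by chi_k(m) = zeta_9^(k*m) for k = 0,...,8. Row orthogonality: sum_m chi_k(m) conj(chi_l(m)) = 9 * [k = l].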